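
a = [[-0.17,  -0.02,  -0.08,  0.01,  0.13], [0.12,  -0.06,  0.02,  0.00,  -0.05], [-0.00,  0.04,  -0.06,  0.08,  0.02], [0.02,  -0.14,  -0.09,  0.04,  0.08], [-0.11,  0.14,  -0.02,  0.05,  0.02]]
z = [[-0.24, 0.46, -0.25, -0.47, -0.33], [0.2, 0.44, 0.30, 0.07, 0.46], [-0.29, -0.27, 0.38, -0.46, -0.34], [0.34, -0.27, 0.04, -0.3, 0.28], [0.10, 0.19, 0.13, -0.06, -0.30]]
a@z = [[0.08,-0.04,0.02,0.10,0.04], [-0.05,0.01,-0.05,-0.07,-0.06], [0.05,0.02,-0.0,0.01,0.06], [0.01,-0.02,-0.07,0.01,-0.05], [0.08,0.01,0.07,0.05,0.12]]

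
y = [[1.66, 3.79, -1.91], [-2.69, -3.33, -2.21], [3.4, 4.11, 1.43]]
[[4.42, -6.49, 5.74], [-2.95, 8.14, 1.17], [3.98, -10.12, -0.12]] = y@[[0.06, -1.82, -1.54], [1.01, -0.94, 1.63], [-0.26, -0.05, -1.11]]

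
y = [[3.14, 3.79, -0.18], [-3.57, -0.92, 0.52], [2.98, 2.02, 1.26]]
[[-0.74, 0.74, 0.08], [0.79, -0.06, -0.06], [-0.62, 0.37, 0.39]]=y@ [[-0.21,-0.04,0.05], [-0.02,0.23,-0.01], [0.04,0.02,0.21]]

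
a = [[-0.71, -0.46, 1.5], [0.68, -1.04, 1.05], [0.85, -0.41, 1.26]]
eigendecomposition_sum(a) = [[(0.25-0j), -0.17+0.00j, (0.8+0j)], [0.25-0.00j, -0.18+0.00j, 0.80+0.00j], [(0.45-0j), (-0.31+0j), (1.43+0j)]] + [[-0.48-0.59j, (-0.14-0.8j), (0.35+0.78j)], [(0.21+1.21j), (-0.43+1.24j), 0.12-1.37j], [0.20+0.45j, (-0.05+0.52j), (-0.08-0.55j)]] + [[(-0.48+0.59j), (-0.14+0.8j), 0.35-0.78j], [(0.21-1.21j), -0.43-1.24j, 0.12+1.37j], [0.20-0.45j, -0.05-0.52j, -0.08+0.55j]]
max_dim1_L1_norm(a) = 2.77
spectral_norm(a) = 2.51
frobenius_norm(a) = 2.84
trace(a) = -0.49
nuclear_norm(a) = 4.24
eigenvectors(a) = [[(0.44+0j), (0.43-0.24j), 0.43+0.24j],[0.44+0.00j, -0.81+0.00j, (-0.81-0j)],[0.78+0.00j, -0.31+0.08j, (-0.31-0.08j)]]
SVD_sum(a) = [[0.28, -0.61, 1.19], [0.31, -0.68, 1.32], [0.3, -0.65, 1.27]] + [[-0.99, 0.14, 0.31], [0.45, -0.06, -0.14], [0.46, -0.07, -0.14]] + [[0.0, 0.01, 0.0], [-0.08, -0.30, -0.13], [0.09, 0.31, 0.14]]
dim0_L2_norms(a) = [1.3, 1.21, 2.22]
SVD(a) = [[0.54, -0.84, 0.02], [0.61, 0.38, -0.70], [0.58, 0.39, 0.71]] @ diag([2.507661215762338, 1.2526281200860412, 0.48265724870871396]) @ [[0.21, -0.45, 0.87],[0.95, -0.13, -0.29],[0.25, 0.88, 0.39]]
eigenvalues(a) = [(1.51+0j), (-1+0.11j), (-1-0.11j)]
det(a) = 1.52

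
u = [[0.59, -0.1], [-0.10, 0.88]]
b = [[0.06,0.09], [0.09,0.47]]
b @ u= [[0.03,0.07],[0.01,0.40]]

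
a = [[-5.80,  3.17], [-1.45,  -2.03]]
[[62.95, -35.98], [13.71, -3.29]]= a @ [[-10.46,5.10], [0.72,-2.02]]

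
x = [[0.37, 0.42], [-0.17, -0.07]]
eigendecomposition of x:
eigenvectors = [[0.84+0.00j,0.84-0.00j], [-0.44+0.30j,-0.44-0.30j]]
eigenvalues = [(0.15+0.15j), (0.15-0.15j)]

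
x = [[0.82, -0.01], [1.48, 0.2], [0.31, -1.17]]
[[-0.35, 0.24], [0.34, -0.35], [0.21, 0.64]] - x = [[-1.17, 0.25], [-1.14, -0.55], [-0.10, 1.81]]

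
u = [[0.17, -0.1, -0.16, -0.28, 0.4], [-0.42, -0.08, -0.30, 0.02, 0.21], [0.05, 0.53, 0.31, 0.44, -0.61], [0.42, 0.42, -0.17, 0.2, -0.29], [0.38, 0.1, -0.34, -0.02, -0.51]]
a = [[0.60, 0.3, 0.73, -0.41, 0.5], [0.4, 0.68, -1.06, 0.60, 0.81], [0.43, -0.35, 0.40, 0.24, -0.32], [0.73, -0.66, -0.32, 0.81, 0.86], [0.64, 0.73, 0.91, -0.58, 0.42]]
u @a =[[0.04, 0.52, 0.62, -0.63, -0.02],[-0.26, 0.06, -0.16, -0.05, -0.07],[0.31, -0.47, -1.10, 1.08, 0.48],[0.31, 0.13, -0.53, 0.37, 0.65],[-0.22, -0.06, -0.42, 0.1, 0.15]]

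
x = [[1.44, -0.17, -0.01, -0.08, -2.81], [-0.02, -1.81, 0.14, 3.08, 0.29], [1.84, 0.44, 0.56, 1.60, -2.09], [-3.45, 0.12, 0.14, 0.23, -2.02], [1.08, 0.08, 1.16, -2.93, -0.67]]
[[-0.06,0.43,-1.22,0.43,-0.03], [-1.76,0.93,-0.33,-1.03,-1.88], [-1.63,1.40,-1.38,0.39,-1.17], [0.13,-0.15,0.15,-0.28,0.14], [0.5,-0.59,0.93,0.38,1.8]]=x @ [[-0.11, 0.15, -0.24, 0.14, -0.08], [-0.07, 0.19, -0.2, 0.37, -0.05], [-0.91, 0.32, 0.52, -0.14, 0.01], [-0.57, 0.41, -0.28, -0.10, -0.64], [-0.01, -0.1, 0.33, -0.1, -0.01]]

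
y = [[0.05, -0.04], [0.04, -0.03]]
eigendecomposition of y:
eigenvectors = [[0.71, 0.71], [0.71, 0.71]]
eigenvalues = [0.01, 0.01]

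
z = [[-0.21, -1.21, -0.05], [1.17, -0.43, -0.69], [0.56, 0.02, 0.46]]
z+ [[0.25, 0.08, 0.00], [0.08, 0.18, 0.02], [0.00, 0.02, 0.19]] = [[0.04, -1.13, -0.05], [1.25, -0.25, -0.67], [0.56, 0.04, 0.65]]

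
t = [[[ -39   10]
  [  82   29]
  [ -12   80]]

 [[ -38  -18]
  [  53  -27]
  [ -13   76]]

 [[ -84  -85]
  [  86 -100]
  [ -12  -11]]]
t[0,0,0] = -39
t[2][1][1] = -100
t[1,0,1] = -18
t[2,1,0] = 86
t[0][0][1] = 10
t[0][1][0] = 82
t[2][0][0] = -84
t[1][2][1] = 76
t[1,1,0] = 53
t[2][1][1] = -100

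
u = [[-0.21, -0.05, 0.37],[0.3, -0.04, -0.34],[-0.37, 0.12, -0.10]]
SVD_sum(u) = [[-0.29,0.02,0.28], [0.33,-0.02,-0.31], [-0.15,0.01,0.14]] + [[0.09, -0.05, 0.1], [-0.02, 0.01, -0.02], [-0.22, 0.12, -0.24]] + [[-0.01, -0.02, -0.01], [-0.01, -0.03, -0.01], [-0.00, -0.01, -0.00]]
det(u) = -0.01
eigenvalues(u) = [(-0.15+0.44j), (-0.15-0.44j), (-0.04+0j)]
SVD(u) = [[-0.63, 0.37, -0.68], [0.71, -0.08, -0.70], [-0.32, -0.92, -0.21]] @ diag([0.6408397609154731, 0.37389890631610934, 0.039038553833567566]) @ [[0.72, -0.05, -0.69], [0.64, -0.34, 0.69], [0.27, 0.94, 0.21]]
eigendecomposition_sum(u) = [[(-0.1+0.16j), -0.02-0.06j, 0.19+0.05j], [(0.17-0.12j), -0.00+0.07j, (-0.16-0.12j)], [-0.18-0.11j, 0.06-0.02j, (-0.05+0.21j)]] + [[-0.10-0.16j,(-0.02+0.06j),(0.19-0.05j)], [0.17+0.12j,(-0-0.07j),(-0.16+0.12j)], [(-0.18+0.11j),(0.06+0.02j),(-0.05-0.21j)]] + [[(-0.01+0j), (-0.01-0j), (-0+0j)], [-0.03+0.00j, -0.03-0.00j, (-0.01+0j)], [-0.01+0.00j, (-0.01-0j), -0.00+0.00j]]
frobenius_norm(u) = 0.74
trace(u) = -0.35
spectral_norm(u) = 0.64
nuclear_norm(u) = 1.05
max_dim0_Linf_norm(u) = 0.37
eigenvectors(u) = [[(-0.01+0.54j), -0.01-0.54j, (0.27+0j)], [0.24-0.53j, 0.24+0.53j, 0.93+0.00j], [-0.61+0.00j, -0.61-0.00j, (0.25+0j)]]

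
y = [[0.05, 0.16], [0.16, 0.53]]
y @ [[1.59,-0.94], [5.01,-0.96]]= [[0.88, -0.2], [2.91, -0.66]]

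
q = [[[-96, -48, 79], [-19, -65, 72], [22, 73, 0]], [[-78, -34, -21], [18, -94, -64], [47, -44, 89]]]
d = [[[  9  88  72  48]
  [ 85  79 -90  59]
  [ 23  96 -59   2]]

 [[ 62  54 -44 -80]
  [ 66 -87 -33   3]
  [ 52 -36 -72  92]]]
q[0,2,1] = 73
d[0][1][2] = -90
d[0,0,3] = 48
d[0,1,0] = 85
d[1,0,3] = -80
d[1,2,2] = -72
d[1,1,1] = -87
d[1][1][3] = 3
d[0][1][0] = 85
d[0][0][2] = 72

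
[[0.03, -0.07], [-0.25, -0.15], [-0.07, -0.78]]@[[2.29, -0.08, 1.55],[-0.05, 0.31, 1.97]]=[[0.07, -0.02, -0.09], [-0.57, -0.03, -0.68], [-0.12, -0.24, -1.65]]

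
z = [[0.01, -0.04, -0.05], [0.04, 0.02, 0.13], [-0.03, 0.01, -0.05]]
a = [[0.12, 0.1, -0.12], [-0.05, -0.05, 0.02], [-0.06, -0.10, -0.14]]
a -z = [[0.11, 0.14, -0.07], [-0.09, -0.07, -0.11], [-0.03, -0.11, -0.09]]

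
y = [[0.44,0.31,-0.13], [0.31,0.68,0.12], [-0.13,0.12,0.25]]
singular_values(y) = [0.89, 0.41, 0.06]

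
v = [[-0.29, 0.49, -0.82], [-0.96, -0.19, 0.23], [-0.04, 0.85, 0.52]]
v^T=[[-0.29, -0.96, -0.04], [0.49, -0.19, 0.85], [-0.82, 0.23, 0.52]]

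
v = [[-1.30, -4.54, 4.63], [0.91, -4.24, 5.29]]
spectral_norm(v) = 9.37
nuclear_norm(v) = 11.01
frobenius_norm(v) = 9.51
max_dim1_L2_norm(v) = 6.84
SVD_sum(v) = [[-0.17, -4.31, 4.88],  [-0.18, -4.46, 5.05]] + [[-1.13, -0.23, -0.25], [1.09, 0.22, 0.24]]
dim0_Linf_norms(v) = [1.3, 4.54, 5.29]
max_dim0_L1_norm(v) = 9.92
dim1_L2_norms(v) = [6.61, 6.84]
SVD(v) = [[-0.69, -0.72], [-0.72, 0.69]] @ diag([9.372875049215004, 1.6363108848268568]) @ [[0.03,0.66,-0.75],[0.96,0.2,0.21]]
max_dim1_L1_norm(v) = 10.47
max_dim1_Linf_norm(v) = 5.29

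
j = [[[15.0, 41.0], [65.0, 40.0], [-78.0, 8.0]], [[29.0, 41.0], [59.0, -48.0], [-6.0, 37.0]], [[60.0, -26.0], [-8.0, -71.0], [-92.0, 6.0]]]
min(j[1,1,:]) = -48.0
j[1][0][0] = 29.0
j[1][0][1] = 41.0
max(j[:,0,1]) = 41.0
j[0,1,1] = 40.0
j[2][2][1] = 6.0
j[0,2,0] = -78.0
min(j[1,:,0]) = -6.0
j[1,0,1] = 41.0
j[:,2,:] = [[-78.0, 8.0], [-6.0, 37.0], [-92.0, 6.0]]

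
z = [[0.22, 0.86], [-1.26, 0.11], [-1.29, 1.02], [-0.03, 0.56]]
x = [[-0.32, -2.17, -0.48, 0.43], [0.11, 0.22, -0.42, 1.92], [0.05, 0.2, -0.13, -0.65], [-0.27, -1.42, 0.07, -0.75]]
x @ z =[[3.27, -0.76], [0.23, 0.77], [-0.05, -0.43], [1.66, -0.74]]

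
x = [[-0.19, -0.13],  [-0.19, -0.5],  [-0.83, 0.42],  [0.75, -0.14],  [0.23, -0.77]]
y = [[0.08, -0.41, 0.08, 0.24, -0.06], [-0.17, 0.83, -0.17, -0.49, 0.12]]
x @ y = [[0.01, -0.03, 0.01, 0.02, -0.0], [0.07, -0.34, 0.07, 0.20, -0.05], [-0.14, 0.69, -0.14, -0.40, 0.10], [0.08, -0.42, 0.08, 0.25, -0.06], [0.15, -0.73, 0.15, 0.43, -0.11]]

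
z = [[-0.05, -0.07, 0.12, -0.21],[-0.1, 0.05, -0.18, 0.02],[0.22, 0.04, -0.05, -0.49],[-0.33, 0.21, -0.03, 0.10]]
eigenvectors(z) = [[(-0.4+0j), -0.66+0.00j, -0.15+0.13j, -0.15-0.13j], [0.36+0.00j, (-0.52+0j), (-0.38-0.36j), -0.38+0.36j], [(-0.63+0j), -0.34+0.00j, (-0.73+0j), -0.73-0.00j], [(0.56+0j), (-0.43+0j), -0.23+0.32j, (-0.23-0.32j)]]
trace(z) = 0.05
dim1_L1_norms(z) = [0.45, 0.35, 0.8, 0.67]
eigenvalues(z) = [(0.5+0j), (-0.18+0j), (-0.14+0.19j), (-0.14-0.19j)]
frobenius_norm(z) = 0.75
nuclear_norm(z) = 1.30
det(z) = -0.01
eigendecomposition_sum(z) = [[0.13-0.00j, (-0.08-0j), 0.06+0.00j, -0.14+0.00j], [(-0.11+0j), 0.07+0.00j, -0.06-0.00j, (0.13+0j)], [0.20-0.00j, -0.13-0.00j, (0.1+0j), (-0.23+0j)], [-0.18+0.00j, 0.11+0.00j, -0.09-0.00j, (0.2+0j)]] + [[-0.17-0.00j, (-0.06+0j), (0.07+0j), -0.00+0.00j], [-0.13-0.00j, -0.05+0.00j, 0.05+0.00j, (-0+0j)], [-0.08-0.00j, -0.03+0.00j, 0.03+0.00j, (-0+0j)], [(-0.11-0j), -0.04+0.00j, 0.04+0.00j, (-0+0j)]] + [[-0.01-0.03j, (0.04-0j), -0.00+0.03j, (-0.03+0.02j)], [0.07-0.02j, 0.01+0.09j, (-0.09-0j), -0.06-0.08j], [(0.05-0.09j), 0.10+0.08j, -0.09+0.08j, -0.13-0.03j], [-0.02-0.05j, (0.07-0.02j), (0.01+0.07j), -0.05+0.05j]] + [[-0.01+0.03j, (0.04+0j), -0.00-0.03j, -0.03-0.02j],[0.07+0.02j, 0.01-0.09j, (-0.09+0j), -0.06+0.08j],[0.05+0.09j, (0.1-0.08j), (-0.09-0.08j), -0.13+0.03j],[-0.02+0.05j, (0.07+0.02j), (0.01-0.07j), (-0.05-0.05j)]]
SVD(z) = [[0.26, 0.21, 0.77, -0.54], [-0.14, 0.36, -0.56, -0.73], [0.83, 0.45, -0.23, 0.24], [-0.48, 0.79, 0.19, 0.34]] @ diag([0.6214293959199488, 0.3428484093306938, 0.23094136422589956, 0.10318217091853153]) @ [[0.55, -0.15, 0.05, -0.82], [-0.61, 0.55, -0.25, -0.52], [-0.41, -0.23, 0.87, -0.18], [0.41, 0.79, 0.43, 0.15]]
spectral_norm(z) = 0.62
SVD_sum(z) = [[0.09,  -0.02,  0.01,  -0.13], [-0.05,  0.01,  -0.00,  0.07], [0.28,  -0.08,  0.02,  -0.42], [-0.16,  0.04,  -0.01,  0.24]] + [[-0.04,0.04,-0.02,-0.04], [-0.07,0.07,-0.03,-0.06], [-0.09,0.08,-0.04,-0.08], [-0.16,0.15,-0.07,-0.14]] + [[-0.07, -0.04, 0.15, -0.03], [0.05, 0.03, -0.11, 0.02], [0.02, 0.01, -0.05, 0.01], [-0.02, -0.01, 0.04, -0.01]] + [[-0.02, -0.04, -0.02, -0.01], [-0.03, -0.06, -0.03, -0.01], [0.01, 0.02, 0.01, 0.00], [0.01, 0.03, 0.01, 0.01]]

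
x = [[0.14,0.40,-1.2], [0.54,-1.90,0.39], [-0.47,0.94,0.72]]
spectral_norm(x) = 2.27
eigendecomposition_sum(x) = [[-0.18, 0.67, -0.16], [0.52, -1.88, 0.46], [-0.19, 0.70, -0.17]] + [[0.00, 0.00, 0.0],[0.00, 0.0, 0.00],[0.00, 0.0, 0.00]] + [[0.32, -0.27, -1.04],[0.02, -0.02, -0.07],[-0.28, 0.23, 0.89]]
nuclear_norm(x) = 3.74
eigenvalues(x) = [-2.24, 0.0, 1.2]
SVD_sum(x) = [[-0.14, 0.49, -0.07],[0.56, -1.91, 0.29],[-0.26, 0.87, -0.13]] + [[0.28, -0.09, -1.13],[-0.03, 0.01, 0.1],[-0.21, 0.06, 0.85]] + [[0.00,0.00,0.0], [0.00,0.0,0.0], [0.00,0.0,0.0]]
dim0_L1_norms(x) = [1.15, 3.24, 2.31]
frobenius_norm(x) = 2.70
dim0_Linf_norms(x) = [0.54, 1.9, 1.2]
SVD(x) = [[0.23,0.80,0.56], [-0.89,-0.07,0.46], [0.41,-0.60,0.69]] @ diag([2.270033453380044, 1.4639468739613397, 0.002769612661459907]) @ [[-0.28, 0.95, -0.14], [0.24, -0.07, -0.97], [0.93, 0.31, 0.21]]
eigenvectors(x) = [[0.32, -0.93, -0.76], [-0.89, -0.31, -0.05], [0.33, -0.21, 0.65]]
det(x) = -0.01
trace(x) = -1.04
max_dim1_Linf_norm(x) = 1.9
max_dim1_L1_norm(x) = 2.83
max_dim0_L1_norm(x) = 3.24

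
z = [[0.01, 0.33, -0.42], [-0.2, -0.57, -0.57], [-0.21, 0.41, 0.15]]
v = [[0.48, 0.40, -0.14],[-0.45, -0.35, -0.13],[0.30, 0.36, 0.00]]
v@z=[[-0.05, -0.13, -0.45], [0.09, -0.0, 0.37], [-0.07, -0.11, -0.33]]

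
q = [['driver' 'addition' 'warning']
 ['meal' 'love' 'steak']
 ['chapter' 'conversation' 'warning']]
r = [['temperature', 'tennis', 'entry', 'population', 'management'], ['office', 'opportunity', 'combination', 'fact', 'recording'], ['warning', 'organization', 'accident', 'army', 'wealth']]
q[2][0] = 'chapter'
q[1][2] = 'steak'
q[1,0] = 'meal'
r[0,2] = 'entry'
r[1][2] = 'combination'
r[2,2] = 'accident'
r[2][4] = 'wealth'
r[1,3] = 'fact'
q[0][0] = 'driver'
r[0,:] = ['temperature', 'tennis', 'entry', 'population', 'management']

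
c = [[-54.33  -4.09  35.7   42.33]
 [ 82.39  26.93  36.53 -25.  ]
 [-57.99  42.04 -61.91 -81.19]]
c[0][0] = -54.33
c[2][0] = -57.99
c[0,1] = -4.09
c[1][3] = -25.0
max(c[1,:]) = 82.39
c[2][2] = -61.91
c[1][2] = 36.53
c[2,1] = 42.04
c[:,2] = [35.7, 36.53, -61.91]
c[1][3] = -25.0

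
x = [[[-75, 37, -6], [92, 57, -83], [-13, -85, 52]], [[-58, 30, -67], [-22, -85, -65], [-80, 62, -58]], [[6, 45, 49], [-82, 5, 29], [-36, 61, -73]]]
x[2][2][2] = -73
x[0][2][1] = -85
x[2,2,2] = -73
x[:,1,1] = [57, -85, 5]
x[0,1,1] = 57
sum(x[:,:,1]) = 127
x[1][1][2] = -65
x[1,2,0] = -80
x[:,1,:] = [[92, 57, -83], [-22, -85, -65], [-82, 5, 29]]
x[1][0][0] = -58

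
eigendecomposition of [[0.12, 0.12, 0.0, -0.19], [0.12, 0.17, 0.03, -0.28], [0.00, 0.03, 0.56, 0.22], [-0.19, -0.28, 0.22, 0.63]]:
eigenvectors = [[0.24, -0.25, 0.89, -0.30], [0.32, -0.38, 0.10, 0.86], [-0.46, -0.85, -0.18, -0.19], [-0.8, 0.26, 0.41, 0.36]]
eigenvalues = [0.92, 0.51, 0.05, 0.0]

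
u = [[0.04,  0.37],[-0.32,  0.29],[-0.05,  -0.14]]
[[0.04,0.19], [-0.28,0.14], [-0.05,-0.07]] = u @[[0.90, 0.02], [0.02, 0.51]]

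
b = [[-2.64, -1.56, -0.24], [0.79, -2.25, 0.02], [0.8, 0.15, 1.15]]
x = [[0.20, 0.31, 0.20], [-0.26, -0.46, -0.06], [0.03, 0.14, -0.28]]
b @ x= [[-0.13, -0.13, -0.37], [0.74, 1.28, 0.29], [0.16, 0.34, -0.17]]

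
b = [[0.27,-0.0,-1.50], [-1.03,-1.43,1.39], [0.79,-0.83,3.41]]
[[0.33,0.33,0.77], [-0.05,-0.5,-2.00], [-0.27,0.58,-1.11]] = b@[[0.18, 0.78, 0.75], [-0.28, -0.29, 0.49], [-0.19, -0.08, -0.38]]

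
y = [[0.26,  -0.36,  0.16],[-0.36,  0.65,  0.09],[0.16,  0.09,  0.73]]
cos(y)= [[0.90,0.15,-0.06], [0.15,0.74,-0.03], [-0.06,-0.03,0.73]]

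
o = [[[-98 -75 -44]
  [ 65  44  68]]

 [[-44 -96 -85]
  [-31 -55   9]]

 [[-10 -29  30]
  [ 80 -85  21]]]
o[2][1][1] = -85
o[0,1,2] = 68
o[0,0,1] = -75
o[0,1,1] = 44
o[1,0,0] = -44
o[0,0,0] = -98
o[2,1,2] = 21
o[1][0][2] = -85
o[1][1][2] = 9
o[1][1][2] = 9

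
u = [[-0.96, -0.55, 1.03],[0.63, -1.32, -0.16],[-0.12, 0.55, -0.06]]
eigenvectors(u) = [[0.74+0.00j, 0.74-0.00j, 0.65+0.00j], [(0.07-0.62j), 0.07+0.62j, 0.22+0.00j], [(-0.11+0.23j), (-0.11-0.23j), 0.73+0.00j]]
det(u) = 0.00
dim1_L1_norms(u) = [2.54, 2.11, 0.73]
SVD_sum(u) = [[0.09, -0.42, 0.04], [0.31, -1.36, 0.14], [-0.12, 0.55, -0.06]] + [[-1.05,  -0.13,  0.99], [0.32,  0.04,  -0.3], [0.0,  0.0,  -0.00]] + [[0.0, 0.00, 0.00], [0.00, 0.0, 0.00], [0.0, 0.0, 0.0]]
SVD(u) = [[-0.27,  0.96,  0.11], [-0.89,  -0.29,  0.34], [0.36,  -0.0,  0.93]] @ diag([1.5720250378726761, 1.5162904265278059, 0.0007891270740080069]) @ [[-0.22, 0.97, -0.10], [-0.73, -0.09, 0.68], [0.65, 0.22, 0.73]]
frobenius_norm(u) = 2.18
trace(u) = -2.34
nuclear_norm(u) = 3.09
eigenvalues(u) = [(-1.17+0.77j), (-1.17-0.77j), 0j]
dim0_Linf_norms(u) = [0.96, 1.32, 1.03]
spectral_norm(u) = 1.57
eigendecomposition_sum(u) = [[(-0.48+0.44j), (-0.28-0.76j), 0.51-0.16j], [(0.31+0.44j), (-0.66+0.15j), -0.08-0.44j], [-0.06-0.21j, 0.27+0.03j, -0.03+0.18j]] + [[(-0.48-0.44j), -0.28+0.76j, 0.51+0.16j],[(0.31-0.44j), -0.66-0.15j, -0.08+0.44j],[-0.06+0.21j, 0.27-0.03j, (-0.03-0.18j)]] + [[0.00-0.00j, 0.00-0.00j, 0.00-0.00j],[0.00-0.00j, 0.00-0.00j, 0.00-0.00j],[-0j, 0.00-0.00j, -0j]]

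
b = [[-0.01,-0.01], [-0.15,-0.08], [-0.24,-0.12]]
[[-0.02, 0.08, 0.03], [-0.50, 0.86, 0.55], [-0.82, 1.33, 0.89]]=b @ [[4.45, -2.90, -4.19], [-2.07, -5.25, 0.99]]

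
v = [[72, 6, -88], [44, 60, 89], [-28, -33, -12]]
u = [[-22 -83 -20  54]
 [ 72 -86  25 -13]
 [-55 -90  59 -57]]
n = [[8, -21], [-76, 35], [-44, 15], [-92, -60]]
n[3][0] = -92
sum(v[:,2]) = -11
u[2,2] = 59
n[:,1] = [-21, 35, 15, -60]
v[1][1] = 60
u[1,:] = [72, -86, 25, -13]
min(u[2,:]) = -90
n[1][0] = -76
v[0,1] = 6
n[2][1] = 15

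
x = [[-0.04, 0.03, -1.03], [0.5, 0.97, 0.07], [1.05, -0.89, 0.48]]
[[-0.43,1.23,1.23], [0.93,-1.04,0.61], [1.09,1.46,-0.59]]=x@[[1.15,0.79,0.41], [0.34,-1.39,0.5], [0.38,-1.27,-1.2]]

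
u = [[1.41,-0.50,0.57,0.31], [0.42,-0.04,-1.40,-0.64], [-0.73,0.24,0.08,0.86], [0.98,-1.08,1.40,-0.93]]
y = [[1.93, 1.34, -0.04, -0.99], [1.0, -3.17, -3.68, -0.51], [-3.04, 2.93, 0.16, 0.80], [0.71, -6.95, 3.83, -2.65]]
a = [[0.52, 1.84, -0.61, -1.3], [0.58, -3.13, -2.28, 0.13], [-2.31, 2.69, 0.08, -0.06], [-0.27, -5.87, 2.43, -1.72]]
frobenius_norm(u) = 3.39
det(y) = -141.30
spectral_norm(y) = 9.14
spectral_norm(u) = 2.68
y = a + u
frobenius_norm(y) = 10.97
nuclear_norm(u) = 5.76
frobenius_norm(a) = 8.78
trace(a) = -4.25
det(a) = -87.45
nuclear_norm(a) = 14.77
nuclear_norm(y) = 18.34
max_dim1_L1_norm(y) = 14.14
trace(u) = 0.52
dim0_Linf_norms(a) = [2.31, 5.87, 2.43, 1.72]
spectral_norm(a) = 7.61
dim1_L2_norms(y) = [2.55, 4.99, 4.3, 8.4]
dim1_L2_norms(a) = [2.39, 3.92, 3.55, 6.59]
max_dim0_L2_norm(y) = 8.29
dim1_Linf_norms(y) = [1.93, 3.68, 3.04, 6.95]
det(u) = 1.21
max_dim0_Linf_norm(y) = 6.95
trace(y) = -3.73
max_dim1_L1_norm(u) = 4.39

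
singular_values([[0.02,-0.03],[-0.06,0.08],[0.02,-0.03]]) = [0.11, 0.0]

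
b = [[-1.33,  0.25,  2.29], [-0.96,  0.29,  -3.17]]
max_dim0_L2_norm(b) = 3.91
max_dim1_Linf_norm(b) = 3.17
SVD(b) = [[-0.58, 0.81], [0.81, 0.58]] @ diag([3.911642471422288, 1.682008672916205]) @ [[-0.00, 0.02, -1.00], [-0.98, 0.22, 0.01]]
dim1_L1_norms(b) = [3.87, 4.42]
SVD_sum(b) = [[0.00, -0.05, 2.28], [-0.0, 0.07, -3.18]] + [[-1.33, 0.30, 0.01], [-0.96, 0.22, 0.01]]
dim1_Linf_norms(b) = [2.29, 3.17]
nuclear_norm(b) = 5.59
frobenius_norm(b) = 4.26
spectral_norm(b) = 3.91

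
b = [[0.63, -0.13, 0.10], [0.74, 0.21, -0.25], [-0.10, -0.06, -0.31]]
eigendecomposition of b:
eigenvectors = [[(0.24+0.32j), 0.24-0.32j, -0.03+0.00j], [0.91+0.00j, 0.91-0.00j, 0.45+0.00j], [(-0.11-0.01j), (-0.11+0.01j), 0.89+0.00j]]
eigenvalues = [(0.43+0.26j), (0.43-0.26j), (-0.34+0j)]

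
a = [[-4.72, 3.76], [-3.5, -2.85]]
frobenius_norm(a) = 7.54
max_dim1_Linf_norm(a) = 4.72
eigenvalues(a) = [(-3.78+3.51j), (-3.78-3.51j)]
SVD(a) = [[-0.95, -0.31], [-0.31, 0.95]] @ diag([6.188336363156523, 4.300348015734854]) @ [[0.90, -0.44], [-0.44, -0.90]]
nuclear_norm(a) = 10.49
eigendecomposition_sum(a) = [[-2.36+1.25j,  1.88+2.03j],[(-1.75-1.89j),  (-1.42+2.26j)]] + [[(-2.36-1.25j), 1.88-2.03j], [(-1.75+1.89j), -1.42-2.26j]]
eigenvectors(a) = [[(0.72+0j), 0.72-0.00j], [(0.18+0.67j), (0.18-0.67j)]]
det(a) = 26.61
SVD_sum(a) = [[-5.3, 2.57], [-1.72, 0.83]] + [[0.58, 1.19],[-1.78, -3.68]]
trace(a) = -7.57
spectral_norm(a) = 6.19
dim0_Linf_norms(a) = [4.72, 3.76]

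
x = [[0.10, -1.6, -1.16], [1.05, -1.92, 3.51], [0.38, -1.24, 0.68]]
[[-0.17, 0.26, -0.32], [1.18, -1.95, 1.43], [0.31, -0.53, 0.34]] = x @ [[-0.05, 0.04, -0.31], [-0.11, 0.18, -0.13], [0.29, -0.47, 0.43]]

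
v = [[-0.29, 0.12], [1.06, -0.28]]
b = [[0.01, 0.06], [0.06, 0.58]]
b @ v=[[0.06, -0.02], [0.6, -0.16]]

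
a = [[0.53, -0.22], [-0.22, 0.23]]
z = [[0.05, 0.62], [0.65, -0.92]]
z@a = [[-0.11, 0.13], [0.55, -0.35]]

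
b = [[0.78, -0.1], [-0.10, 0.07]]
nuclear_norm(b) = 0.85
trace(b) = 0.85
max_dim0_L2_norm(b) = 0.79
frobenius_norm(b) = 0.80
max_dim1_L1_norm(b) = 0.88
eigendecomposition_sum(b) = [[0.78, -0.11], [-0.11, 0.01]] + [[0.0, 0.01], [0.01, 0.06]]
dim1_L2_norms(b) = [0.79, 0.12]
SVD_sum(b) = [[0.78, -0.11], [-0.11, 0.01]] + [[0.0, 0.01],[0.01, 0.06]]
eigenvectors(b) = [[0.99, 0.14], [-0.14, 0.99]]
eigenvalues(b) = [0.79, 0.06]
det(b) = 0.04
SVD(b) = [[-0.99, 0.14], [0.14, 0.99]] @ diag([0.7938156721182004, 0.05618432788179947]) @ [[-0.99,0.14], [0.14,0.99]]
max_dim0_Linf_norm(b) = 0.78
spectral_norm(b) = 0.79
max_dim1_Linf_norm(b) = 0.78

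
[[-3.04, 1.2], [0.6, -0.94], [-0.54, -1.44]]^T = [[-3.04, 0.6, -0.54], [1.2, -0.94, -1.44]]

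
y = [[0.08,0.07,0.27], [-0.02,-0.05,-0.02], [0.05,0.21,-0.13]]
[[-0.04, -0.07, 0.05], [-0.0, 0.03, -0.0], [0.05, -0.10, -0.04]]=y @ [[0.01,0.94,-0.12], [0.13,-0.87,-0.03], [-0.18,-0.30,0.21]]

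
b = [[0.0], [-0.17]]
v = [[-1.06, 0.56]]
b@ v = [[0.00, 0.0],[0.18, -0.10]]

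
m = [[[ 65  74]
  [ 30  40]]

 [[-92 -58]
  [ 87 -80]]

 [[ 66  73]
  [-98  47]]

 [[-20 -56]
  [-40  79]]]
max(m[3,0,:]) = -20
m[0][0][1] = 74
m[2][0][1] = 73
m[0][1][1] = 40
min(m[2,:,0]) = -98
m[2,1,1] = 47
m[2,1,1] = 47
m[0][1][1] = 40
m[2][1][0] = -98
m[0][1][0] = 30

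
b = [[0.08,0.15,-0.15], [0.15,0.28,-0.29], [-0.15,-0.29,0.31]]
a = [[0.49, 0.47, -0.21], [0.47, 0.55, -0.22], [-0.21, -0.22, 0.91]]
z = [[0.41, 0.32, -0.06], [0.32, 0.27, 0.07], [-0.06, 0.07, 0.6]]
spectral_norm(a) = 1.26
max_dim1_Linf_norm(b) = 0.31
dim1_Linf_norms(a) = [0.49, 0.55, 0.91]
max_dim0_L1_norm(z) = 0.79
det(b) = -0.00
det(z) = -0.00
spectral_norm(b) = 0.66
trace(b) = 0.67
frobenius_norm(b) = 0.66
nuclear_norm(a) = 1.95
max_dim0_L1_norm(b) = 0.75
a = z + b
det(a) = 0.04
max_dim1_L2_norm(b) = 0.45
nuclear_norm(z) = 1.28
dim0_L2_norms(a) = [0.71, 0.76, 0.96]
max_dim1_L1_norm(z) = 0.79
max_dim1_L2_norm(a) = 0.96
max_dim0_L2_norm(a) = 0.96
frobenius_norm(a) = 1.41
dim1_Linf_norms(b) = [0.15, 0.29, 0.31]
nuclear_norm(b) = 0.67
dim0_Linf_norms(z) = [0.41, 0.32, 0.6]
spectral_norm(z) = 0.67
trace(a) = 1.95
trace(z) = 1.28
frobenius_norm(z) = 0.91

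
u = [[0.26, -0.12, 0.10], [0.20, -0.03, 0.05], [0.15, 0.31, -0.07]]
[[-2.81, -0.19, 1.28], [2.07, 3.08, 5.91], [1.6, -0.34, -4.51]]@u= [[-0.58, 0.74, -0.38], [2.04, 1.49, -0.05], [-0.33, -1.58, 0.46]]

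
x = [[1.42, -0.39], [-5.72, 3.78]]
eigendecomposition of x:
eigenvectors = [[-0.47,0.13], [-0.88,-0.99]]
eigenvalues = [0.7, 4.5]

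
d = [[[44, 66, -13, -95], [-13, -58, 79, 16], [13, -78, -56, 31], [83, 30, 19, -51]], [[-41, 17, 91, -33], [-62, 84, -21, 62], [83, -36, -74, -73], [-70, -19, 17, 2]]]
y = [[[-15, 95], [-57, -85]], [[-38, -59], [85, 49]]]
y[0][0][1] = 95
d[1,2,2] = -74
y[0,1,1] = -85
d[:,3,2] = [19, 17]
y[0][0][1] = 95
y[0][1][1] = -85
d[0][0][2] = -13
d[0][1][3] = 16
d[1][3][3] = 2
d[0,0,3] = -95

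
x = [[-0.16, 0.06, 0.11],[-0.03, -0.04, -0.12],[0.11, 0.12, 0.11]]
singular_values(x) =[0.24, 0.2, 0.05]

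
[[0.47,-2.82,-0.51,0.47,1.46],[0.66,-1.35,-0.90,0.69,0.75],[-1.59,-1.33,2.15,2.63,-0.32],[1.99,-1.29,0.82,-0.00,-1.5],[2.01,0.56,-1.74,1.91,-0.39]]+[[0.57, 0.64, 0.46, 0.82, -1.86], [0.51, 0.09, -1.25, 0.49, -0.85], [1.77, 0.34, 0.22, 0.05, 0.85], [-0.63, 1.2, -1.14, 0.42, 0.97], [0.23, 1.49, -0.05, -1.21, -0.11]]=[[1.04,-2.18,-0.05,1.29,-0.40], [1.17,-1.26,-2.15,1.18,-0.10], [0.18,-0.99,2.37,2.68,0.53], [1.36,-0.09,-0.32,0.42,-0.53], [2.24,2.05,-1.79,0.70,-0.5]]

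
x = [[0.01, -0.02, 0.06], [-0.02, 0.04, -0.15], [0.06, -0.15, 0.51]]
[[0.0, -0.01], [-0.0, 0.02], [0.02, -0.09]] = x @ [[-0.11, 0.37], [-0.25, 0.83], [-0.02, 0.03]]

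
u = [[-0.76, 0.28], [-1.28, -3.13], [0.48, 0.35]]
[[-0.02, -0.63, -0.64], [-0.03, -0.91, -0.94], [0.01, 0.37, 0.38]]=u @ [[0.02, 0.81, 0.83], [-0.0, -0.04, -0.04]]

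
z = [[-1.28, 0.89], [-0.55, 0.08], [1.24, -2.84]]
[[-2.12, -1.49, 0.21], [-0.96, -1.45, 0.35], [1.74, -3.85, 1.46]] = z@[[1.77, 3.03, -0.75], [0.16, 2.68, -0.84]]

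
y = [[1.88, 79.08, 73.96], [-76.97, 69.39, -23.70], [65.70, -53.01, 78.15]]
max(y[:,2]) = 78.15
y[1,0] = -76.97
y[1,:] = [-76.97, 69.39, -23.7]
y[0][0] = 1.88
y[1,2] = -23.7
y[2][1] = -53.01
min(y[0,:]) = 1.88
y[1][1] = 69.39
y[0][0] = 1.88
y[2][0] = 65.7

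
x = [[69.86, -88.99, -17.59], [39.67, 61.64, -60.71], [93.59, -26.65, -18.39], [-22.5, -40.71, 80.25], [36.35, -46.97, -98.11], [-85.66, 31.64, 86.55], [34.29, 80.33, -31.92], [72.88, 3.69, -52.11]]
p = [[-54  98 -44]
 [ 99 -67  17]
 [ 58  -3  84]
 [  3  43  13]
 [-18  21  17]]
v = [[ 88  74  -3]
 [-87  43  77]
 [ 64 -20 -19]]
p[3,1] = 43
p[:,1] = [98, -67, -3, 43, 21]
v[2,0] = 64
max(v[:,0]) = 88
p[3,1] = 43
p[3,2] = 13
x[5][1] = 31.64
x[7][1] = 3.69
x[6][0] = 34.29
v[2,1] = -20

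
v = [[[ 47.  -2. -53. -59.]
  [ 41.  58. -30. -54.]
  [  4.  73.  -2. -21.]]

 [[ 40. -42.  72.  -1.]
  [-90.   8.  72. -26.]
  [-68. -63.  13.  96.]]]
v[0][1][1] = 58.0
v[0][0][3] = -59.0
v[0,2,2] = -2.0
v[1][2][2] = 13.0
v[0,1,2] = -30.0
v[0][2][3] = -21.0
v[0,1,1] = 58.0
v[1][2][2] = 13.0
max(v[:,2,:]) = 96.0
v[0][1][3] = -54.0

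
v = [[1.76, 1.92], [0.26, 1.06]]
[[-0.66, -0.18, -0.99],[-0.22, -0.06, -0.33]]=v@[[-0.2, -0.06, -0.30], [-0.16, -0.04, -0.24]]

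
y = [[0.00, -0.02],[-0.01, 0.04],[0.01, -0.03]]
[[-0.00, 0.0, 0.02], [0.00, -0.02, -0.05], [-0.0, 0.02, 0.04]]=y @ [[0.36, 1.33, 0.75], [0.17, -0.16, -0.99]]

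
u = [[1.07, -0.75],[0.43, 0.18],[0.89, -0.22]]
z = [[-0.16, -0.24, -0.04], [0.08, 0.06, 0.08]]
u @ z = [[-0.23, -0.30, -0.10], [-0.05, -0.09, -0.0], [-0.16, -0.23, -0.05]]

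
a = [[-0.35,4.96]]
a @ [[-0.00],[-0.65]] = [[-3.22]]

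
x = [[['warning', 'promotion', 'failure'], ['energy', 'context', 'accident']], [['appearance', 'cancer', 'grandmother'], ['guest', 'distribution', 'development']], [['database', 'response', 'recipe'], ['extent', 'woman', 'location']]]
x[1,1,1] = 'distribution'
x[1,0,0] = 'appearance'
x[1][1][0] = 'guest'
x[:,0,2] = ['failure', 'grandmother', 'recipe']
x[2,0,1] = 'response'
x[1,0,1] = 'cancer'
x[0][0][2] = 'failure'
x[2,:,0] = ['database', 'extent']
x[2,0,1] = 'response'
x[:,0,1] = ['promotion', 'cancer', 'response']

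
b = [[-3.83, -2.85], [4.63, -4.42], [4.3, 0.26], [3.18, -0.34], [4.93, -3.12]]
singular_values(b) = [9.95, 5.24]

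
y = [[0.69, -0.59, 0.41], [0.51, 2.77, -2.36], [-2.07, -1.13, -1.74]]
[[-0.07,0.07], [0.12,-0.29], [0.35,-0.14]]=y@[[-0.07, 0.02], [-0.03, -0.04], [-0.1, 0.08]]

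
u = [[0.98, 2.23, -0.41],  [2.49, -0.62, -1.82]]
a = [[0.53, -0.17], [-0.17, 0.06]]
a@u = [[0.1,1.29,0.09], [-0.02,-0.42,-0.04]]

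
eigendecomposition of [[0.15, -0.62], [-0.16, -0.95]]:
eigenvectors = [[0.99, 0.46], [-0.13, 0.89]]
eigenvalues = [0.23, -1.03]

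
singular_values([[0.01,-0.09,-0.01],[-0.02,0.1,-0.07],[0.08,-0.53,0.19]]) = [0.59, 0.05, 0.0]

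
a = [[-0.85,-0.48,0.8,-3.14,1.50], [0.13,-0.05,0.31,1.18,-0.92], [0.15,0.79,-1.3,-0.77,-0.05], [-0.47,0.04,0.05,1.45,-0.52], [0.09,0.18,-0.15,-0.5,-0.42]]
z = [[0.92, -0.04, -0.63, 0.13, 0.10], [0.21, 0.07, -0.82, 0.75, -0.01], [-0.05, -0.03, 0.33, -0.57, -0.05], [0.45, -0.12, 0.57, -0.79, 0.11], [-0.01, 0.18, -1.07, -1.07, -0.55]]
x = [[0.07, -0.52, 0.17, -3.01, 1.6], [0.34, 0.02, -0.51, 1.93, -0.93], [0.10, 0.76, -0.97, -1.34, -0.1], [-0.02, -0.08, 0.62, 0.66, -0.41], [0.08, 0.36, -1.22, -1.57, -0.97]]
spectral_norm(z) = 1.72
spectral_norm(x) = 4.41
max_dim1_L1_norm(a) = 6.77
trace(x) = -1.19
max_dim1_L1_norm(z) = 2.88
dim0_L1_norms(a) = [1.69, 1.54, 2.61, 7.04, 3.41]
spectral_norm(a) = 4.20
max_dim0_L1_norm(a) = 7.04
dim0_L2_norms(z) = [1.05, 0.23, 1.63, 1.64, 0.57]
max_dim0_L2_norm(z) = 1.64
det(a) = -0.08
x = z + a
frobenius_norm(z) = 2.61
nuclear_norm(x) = 8.34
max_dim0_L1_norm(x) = 8.51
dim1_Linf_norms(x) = [3.01, 1.93, 1.34, 0.66, 1.57]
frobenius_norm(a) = 4.70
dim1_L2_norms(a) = [3.7, 1.53, 1.71, 1.61, 0.7]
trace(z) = -0.02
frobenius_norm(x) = 5.12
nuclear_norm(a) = 7.45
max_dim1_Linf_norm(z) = 1.07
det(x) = -0.90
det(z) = 0.00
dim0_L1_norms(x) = [0.61, 1.74, 3.49, 8.51, 4.01]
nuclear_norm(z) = 4.43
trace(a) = -1.17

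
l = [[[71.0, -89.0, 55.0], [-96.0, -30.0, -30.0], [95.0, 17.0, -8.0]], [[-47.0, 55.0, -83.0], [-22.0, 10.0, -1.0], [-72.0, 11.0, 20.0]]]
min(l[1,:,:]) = -83.0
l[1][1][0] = -22.0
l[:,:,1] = [[-89.0, -30.0, 17.0], [55.0, 10.0, 11.0]]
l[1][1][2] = -1.0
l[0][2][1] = 17.0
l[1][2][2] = 20.0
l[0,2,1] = 17.0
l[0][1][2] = -30.0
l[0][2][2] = -8.0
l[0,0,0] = 71.0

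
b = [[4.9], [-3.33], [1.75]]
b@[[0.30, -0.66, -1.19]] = [[1.47,-3.23,-5.83], [-1.00,2.20,3.96], [0.52,-1.16,-2.08]]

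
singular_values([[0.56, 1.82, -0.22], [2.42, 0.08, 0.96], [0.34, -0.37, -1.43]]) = [2.71, 1.79, 1.49]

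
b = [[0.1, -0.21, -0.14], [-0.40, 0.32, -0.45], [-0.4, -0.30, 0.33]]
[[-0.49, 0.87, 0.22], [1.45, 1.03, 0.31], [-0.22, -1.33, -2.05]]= b@ [[-1.41, 0.94, 2.5], [2.02, -1.09, 1.41], [-0.54, -3.89, -1.91]]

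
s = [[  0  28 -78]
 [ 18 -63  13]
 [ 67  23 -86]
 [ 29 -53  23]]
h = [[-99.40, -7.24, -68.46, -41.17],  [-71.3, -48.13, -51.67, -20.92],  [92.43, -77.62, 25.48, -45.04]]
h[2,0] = 92.43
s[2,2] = -86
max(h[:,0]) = 92.43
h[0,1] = -7.24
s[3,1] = -53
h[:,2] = [-68.46, -51.67, 25.48]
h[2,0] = 92.43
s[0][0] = 0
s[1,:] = [18, -63, 13]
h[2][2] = 25.48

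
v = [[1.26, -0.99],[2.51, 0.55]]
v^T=[[1.26, 2.51], [-0.99, 0.55]]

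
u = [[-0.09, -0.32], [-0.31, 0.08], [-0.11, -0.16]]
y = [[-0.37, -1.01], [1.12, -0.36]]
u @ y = [[-0.33, 0.21], [0.2, 0.28], [-0.14, 0.17]]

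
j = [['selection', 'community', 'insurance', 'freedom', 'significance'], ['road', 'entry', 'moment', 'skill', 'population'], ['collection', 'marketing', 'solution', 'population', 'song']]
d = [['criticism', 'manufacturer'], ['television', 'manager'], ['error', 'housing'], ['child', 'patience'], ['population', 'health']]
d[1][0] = 'television'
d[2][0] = 'error'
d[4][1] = 'health'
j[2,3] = 'population'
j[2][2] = 'solution'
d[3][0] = 'child'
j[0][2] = 'insurance'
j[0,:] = ['selection', 'community', 'insurance', 'freedom', 'significance']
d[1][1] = 'manager'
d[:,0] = ['criticism', 'television', 'error', 'child', 'population']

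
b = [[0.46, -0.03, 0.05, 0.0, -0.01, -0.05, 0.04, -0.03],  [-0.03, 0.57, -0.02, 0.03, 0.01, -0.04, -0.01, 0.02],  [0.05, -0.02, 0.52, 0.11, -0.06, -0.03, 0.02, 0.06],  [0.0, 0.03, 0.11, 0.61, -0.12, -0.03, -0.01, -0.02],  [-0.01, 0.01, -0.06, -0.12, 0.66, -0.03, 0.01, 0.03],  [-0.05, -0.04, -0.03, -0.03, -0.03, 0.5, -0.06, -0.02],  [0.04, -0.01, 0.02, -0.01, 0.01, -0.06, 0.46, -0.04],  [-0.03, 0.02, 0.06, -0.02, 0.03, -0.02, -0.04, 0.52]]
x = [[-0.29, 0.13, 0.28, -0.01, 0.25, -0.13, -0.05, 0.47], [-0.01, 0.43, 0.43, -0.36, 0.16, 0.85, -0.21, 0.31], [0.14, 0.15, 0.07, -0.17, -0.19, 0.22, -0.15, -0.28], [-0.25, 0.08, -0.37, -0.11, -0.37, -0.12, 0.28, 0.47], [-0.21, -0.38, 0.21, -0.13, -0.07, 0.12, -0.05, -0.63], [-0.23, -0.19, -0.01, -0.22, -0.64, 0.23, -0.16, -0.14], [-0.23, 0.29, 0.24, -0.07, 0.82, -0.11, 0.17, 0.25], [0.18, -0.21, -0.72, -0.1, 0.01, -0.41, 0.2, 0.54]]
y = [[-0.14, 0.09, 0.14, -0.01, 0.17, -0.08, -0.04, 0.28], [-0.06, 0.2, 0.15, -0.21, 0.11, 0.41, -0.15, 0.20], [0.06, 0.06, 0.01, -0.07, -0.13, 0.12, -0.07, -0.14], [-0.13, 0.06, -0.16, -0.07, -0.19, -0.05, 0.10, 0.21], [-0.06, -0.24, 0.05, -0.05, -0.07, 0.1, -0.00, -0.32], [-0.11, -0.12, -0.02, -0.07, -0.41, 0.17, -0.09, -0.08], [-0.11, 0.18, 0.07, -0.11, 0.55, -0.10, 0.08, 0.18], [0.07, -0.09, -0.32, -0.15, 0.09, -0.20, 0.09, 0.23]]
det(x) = -0.00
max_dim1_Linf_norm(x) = 0.85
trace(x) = 0.97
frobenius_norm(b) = 1.57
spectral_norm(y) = 0.93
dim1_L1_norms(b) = [0.67, 0.73, 0.87, 0.93, 0.93, 0.76, 0.65, 0.74]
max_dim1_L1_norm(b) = 0.93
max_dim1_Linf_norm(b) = 0.66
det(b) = 0.01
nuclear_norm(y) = 3.01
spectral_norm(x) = 1.51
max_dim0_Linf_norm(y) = 0.55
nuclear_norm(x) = 5.63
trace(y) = 0.41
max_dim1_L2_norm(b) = 0.68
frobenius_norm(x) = 2.49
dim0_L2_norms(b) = [0.47, 0.57, 0.54, 0.63, 0.68, 0.51, 0.47, 0.53]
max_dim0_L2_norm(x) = 1.18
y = x @ b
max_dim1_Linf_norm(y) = 0.55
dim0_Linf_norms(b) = [0.46, 0.57, 0.52, 0.61, 0.66, 0.5, 0.46, 0.52]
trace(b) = 4.30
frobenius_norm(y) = 1.35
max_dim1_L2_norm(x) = 1.18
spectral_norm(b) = 0.81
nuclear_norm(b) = 4.30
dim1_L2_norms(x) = [0.69, 1.18, 0.51, 0.82, 0.82, 0.8, 0.99, 1.05]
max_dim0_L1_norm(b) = 0.93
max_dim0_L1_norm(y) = 1.72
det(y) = -0.00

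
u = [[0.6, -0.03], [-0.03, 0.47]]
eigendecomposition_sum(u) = [[0.58,-0.13], [-0.13,0.03]] + [[0.02, 0.1], [0.1, 0.44]]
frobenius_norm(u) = 0.76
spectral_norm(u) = 0.61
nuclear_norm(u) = 1.07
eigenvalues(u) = [0.61, 0.46]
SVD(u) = [[-0.98, 0.21], [0.21, 0.98]] @ diag([0.6065891053163819, 0.4634108946836181]) @ [[-0.98, 0.21], [0.21, 0.98]]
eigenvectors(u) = [[0.98, 0.21], [-0.21, 0.98]]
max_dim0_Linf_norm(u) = 0.6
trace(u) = 1.07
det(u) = 0.28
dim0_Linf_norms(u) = [0.6, 0.47]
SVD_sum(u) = [[0.58, -0.13], [-0.13, 0.03]] + [[0.02, 0.10], [0.1, 0.44]]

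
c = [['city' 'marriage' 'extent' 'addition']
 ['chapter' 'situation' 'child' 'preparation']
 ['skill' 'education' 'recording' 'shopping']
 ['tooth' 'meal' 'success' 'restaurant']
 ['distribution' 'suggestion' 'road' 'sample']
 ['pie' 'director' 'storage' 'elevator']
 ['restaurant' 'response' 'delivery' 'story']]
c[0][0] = 'city'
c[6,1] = 'response'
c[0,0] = 'city'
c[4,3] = 'sample'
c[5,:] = ['pie', 'director', 'storage', 'elevator']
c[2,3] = 'shopping'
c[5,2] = 'storage'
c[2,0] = 'skill'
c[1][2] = 'child'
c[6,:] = ['restaurant', 'response', 'delivery', 'story']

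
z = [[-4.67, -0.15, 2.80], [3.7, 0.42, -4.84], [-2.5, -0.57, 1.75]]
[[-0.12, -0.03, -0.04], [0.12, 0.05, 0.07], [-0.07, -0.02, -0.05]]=z @ [[0.02, 0.00, -0.0], [-0.0, 0.01, 0.05], [-0.01, -0.01, -0.01]]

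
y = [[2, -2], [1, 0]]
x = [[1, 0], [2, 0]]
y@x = [[-2, 0], [1, 0]]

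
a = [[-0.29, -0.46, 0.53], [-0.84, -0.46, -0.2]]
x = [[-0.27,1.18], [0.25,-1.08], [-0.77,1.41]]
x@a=[[-0.91,  -0.42,  -0.38], [0.83,  0.38,  0.35], [-0.96,  -0.29,  -0.69]]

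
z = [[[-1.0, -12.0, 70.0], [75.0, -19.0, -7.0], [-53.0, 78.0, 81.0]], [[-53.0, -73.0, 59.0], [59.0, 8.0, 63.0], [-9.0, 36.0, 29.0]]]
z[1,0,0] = -53.0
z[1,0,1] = -73.0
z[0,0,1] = -12.0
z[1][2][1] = 36.0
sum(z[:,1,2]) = 56.0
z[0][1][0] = 75.0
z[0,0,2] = 70.0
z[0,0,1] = -12.0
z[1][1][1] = 8.0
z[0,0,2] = 70.0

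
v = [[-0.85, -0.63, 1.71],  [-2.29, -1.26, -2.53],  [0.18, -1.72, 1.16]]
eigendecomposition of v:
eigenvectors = [[-0.21,0.36,0.41], [0.86,-0.8,-0.63], [0.47,-0.49,0.66]]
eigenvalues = [-2.07, -1.78, 2.9]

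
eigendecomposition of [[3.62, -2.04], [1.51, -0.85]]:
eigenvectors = [[0.92, 0.49], [0.39, 0.87]]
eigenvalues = [2.77, 0.0]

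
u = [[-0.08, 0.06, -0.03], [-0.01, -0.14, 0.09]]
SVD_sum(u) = [[-0.01,0.07,-0.04],  [0.02,-0.14,0.09]] + [[-0.07, -0.01, 0.01], [-0.03, -0.0, 0.0]]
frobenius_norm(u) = 0.20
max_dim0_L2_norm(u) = 0.15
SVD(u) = [[-0.43, 0.9], [0.90, 0.43]] @ diag([0.18075572223726835, 0.0776361312694257]) @ [[0.14,-0.84,0.52], [-0.99,-0.07,0.15]]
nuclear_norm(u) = 0.26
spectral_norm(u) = 0.18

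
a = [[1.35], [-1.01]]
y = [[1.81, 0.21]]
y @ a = [[2.23]]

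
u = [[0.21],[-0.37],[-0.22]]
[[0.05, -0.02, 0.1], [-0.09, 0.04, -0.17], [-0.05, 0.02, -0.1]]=u @ [[0.24,-0.1,0.46]]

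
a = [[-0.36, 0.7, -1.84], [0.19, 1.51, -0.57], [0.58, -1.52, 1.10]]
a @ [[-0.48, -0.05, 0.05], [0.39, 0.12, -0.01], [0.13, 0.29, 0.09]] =[[0.21, -0.43, -0.19], [0.42, 0.01, -0.06], [-0.73, 0.11, 0.14]]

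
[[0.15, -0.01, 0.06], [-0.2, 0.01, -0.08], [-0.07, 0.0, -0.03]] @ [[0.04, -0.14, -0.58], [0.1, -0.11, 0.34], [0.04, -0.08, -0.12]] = [[0.01, -0.02, -0.10], [-0.01, 0.03, 0.13], [-0.00, 0.01, 0.04]]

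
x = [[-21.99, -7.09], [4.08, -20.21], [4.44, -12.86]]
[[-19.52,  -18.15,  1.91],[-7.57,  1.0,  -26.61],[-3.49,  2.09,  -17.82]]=x@[[0.72, 0.79, -0.48], [0.52, 0.11, 1.22]]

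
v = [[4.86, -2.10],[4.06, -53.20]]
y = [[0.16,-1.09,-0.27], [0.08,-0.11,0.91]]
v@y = [[0.61,-5.07,-3.22],[-3.61,1.43,-49.51]]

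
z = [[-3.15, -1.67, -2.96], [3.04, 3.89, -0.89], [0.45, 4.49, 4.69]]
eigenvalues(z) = [(-3+0j), (4.22+3.03j), (4.22-3.03j)]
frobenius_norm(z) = 9.43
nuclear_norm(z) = 14.66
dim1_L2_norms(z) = [4.63, 5.02, 6.51]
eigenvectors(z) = [[(0.91+0j), 0.30-0.00j, (0.3+0j)], [-0.38+0.00j, (0.05-0.53j), (0.05+0.53j)], [0.17+0.00j, (-0.79+0j), (-0.79-0j)]]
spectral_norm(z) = 8.15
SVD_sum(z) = [[-1.65, -2.98, -2.35], [1.4, 2.53, 1.99], [2.42, 4.38, 3.44]] + [[-0.05, -0.02, 0.06], [2.10, 0.93, -2.66], [-1.25, -0.55, 1.58]] + [[-1.45, 1.34, -0.68], [-0.46, 0.43, -0.22], [-0.72, 0.66, -0.34]]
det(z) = -80.80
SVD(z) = [[-0.51, -0.02, -0.86], [0.43, 0.86, -0.27], [0.75, -0.51, -0.43]] @ diag([8.14604334024917, 4.095663578304007, 2.4217798727663515]) @ [[0.40, 0.72, 0.57], [0.6, 0.26, -0.76], [0.70, -0.64, 0.33]]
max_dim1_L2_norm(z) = 6.51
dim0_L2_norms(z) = [4.4, 6.17, 5.62]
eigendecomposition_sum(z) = [[(-2.79+0j), 0.02-0.00j, (-1.07-0j)], [1.17-0.00j, (-0.01+0j), (0.45+0j)], [-0.52+0.00j, -0j, (-0.2-0j)]] + [[-0.18+0.56j, (-0.85+1.21j), (-0.94-0.28j)], [(0.94+0.42j), (1.95+1.72j), -0.67+1.60j], [(0.48-1.44j), 2.24-3.12j, 2.44+0.75j]] + [[(-0.18-0.56j), (-0.85-1.21j), (-0.94+0.28j)], [0.94-0.42j, 1.95-1.72j, -0.67-1.60j], [(0.48+1.44j), (2.24+3.12j), (2.44-0.75j)]]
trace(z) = 5.43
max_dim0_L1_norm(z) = 10.05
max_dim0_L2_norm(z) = 6.17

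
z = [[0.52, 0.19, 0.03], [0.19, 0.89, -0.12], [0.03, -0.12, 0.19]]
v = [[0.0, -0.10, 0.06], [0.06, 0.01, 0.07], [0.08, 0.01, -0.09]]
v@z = [[-0.02, -0.10, 0.02], [0.04, 0.01, 0.01], [0.04, 0.03, -0.02]]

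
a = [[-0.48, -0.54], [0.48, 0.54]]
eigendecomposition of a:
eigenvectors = [[-0.75, 0.71],[0.66, -0.71]]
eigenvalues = [-0.0, 0.06]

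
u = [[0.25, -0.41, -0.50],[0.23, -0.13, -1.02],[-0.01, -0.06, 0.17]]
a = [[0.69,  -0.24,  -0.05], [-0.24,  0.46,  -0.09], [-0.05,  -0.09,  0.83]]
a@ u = [[0.12,  -0.25,  -0.11], [0.05,  0.04,  -0.36], [-0.04,  -0.02,  0.26]]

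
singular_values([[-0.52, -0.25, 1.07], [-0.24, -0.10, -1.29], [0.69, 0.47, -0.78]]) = [1.94, 0.87, 0.08]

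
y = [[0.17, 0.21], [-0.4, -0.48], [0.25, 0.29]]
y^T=[[0.17, -0.4, 0.25], [0.21, -0.48, 0.29]]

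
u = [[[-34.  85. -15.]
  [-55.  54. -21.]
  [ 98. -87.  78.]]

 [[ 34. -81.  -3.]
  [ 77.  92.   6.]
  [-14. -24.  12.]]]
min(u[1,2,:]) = -24.0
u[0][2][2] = 78.0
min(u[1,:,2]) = -3.0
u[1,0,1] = -81.0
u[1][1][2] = 6.0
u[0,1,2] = -21.0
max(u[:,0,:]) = 85.0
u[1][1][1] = 92.0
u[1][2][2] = 12.0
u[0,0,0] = -34.0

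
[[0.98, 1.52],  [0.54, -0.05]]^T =[[0.98, 0.54], [1.52, -0.05]]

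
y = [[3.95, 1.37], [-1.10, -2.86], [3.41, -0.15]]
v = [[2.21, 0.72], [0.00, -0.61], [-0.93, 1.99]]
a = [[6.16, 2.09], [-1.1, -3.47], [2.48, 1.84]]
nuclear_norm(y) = 8.27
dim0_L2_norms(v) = [2.4, 2.2]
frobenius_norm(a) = 8.07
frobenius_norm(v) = 3.26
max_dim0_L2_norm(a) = 6.73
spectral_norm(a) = 7.57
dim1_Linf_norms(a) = [6.16, 3.47, 2.48]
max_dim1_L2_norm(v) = 2.32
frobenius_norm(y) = 6.21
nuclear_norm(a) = 10.36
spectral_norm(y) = 5.61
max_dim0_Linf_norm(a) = 6.16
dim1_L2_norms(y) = [4.18, 3.06, 3.41]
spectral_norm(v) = 2.41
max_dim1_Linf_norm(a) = 6.16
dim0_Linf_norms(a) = [6.16, 3.47]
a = y + v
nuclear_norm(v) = 4.60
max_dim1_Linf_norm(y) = 3.95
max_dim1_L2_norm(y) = 4.18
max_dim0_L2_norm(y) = 5.33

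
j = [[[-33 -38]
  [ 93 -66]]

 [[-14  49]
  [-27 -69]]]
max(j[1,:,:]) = 49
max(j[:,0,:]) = 49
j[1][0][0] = -14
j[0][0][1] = -38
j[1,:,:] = [[-14, 49], [-27, -69]]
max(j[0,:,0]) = 93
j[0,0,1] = -38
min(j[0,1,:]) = -66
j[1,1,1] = -69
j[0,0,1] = -38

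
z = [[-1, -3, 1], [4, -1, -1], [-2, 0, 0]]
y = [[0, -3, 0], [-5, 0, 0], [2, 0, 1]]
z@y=[[17, 3, 1], [3, -12, -1], [0, 6, 0]]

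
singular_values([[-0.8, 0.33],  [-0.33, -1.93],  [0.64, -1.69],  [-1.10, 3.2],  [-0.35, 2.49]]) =[4.93, 1.14]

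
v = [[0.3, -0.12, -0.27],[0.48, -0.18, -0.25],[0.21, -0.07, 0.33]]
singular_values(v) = [0.7, 0.4, 0.0]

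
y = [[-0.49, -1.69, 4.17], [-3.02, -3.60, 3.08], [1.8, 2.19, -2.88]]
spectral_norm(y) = 7.97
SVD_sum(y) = [[-1.69, -2.33, 3.0],[-2.22, -3.06, 3.95],[1.64, 2.26, -2.91]] + [[1.17, 0.67, 1.18], [-0.84, -0.48, -0.85], [0.06, 0.04, 0.06]] + [[0.03, -0.03, -0.01],[0.05, -0.05, -0.02],[0.09, -0.11, -0.03]]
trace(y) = -6.97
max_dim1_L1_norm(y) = 9.7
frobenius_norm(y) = 8.27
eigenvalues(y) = [-7.68, 1.07, -0.36]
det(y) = 3.00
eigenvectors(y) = [[0.46, 0.87, -0.54], [0.73, -0.47, 0.79], [-0.51, 0.13, 0.3]]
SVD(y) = [[-0.52, 0.81, 0.27], [-0.69, -0.58, 0.43], [0.51, 0.04, 0.86]] @ diag([7.966208424812964, 2.212014295983942, 0.170047307539942]) @ [[0.41, 0.56, -0.72], [0.65, 0.37, 0.66], [0.64, -0.74, -0.21]]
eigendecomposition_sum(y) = [[-1.54, -2.07, 2.66], [-2.4, -3.24, 4.17], [1.67, 2.25, -2.9]] + [[1.00, 0.21, 1.22], [-0.54, -0.11, -0.66], [0.15, 0.03, 0.19]] + [[0.05, 0.17, 0.29], [-0.07, -0.25, -0.42], [-0.03, -0.1, -0.16]]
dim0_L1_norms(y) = [5.31, 7.48, 10.13]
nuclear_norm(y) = 10.35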